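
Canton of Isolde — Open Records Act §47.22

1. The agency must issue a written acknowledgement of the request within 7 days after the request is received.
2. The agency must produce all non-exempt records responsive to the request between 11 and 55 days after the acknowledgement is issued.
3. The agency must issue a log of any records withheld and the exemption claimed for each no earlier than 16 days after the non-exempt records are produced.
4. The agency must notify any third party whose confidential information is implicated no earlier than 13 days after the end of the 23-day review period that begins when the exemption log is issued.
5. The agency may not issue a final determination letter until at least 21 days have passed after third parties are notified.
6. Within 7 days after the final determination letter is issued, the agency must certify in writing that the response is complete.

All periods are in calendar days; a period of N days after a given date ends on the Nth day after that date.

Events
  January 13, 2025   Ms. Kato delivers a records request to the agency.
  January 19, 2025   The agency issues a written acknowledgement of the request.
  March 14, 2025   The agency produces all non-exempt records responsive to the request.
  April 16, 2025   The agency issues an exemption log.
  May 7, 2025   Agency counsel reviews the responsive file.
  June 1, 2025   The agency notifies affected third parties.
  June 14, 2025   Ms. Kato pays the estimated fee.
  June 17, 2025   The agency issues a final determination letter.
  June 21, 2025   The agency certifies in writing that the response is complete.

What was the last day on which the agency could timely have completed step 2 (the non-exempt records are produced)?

Step 2 runs from January 19, 2025, when the acknowledgement is issued. The window is 11–55 days after January 19, 2025; it closes on March 15, 2025.

March 15, 2025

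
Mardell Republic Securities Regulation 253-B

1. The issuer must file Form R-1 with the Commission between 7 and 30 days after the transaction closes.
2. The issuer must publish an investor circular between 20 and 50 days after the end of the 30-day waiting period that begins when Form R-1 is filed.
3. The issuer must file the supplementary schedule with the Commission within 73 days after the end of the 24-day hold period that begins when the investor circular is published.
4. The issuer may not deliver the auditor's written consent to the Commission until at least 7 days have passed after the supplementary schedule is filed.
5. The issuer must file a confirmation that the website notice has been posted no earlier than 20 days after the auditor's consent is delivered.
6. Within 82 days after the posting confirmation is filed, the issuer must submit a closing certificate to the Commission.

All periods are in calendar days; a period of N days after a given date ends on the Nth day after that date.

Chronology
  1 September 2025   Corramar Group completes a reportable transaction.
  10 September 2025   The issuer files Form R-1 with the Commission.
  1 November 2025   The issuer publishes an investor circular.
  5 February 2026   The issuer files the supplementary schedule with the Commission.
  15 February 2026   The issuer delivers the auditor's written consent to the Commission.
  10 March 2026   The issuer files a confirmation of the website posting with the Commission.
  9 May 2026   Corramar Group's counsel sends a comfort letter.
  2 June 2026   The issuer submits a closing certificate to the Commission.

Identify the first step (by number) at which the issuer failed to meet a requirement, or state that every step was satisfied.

(1) the permitted window runs from 1 September 2025 + 7 = 8 September 2025 to 1 September 2025 + 30 = 1 October 2025; 10 September 2025 falls inside that range.
(2) the permitted window runs from 10 October 2025 + 20 = 30 October 2025 to 10 October 2025 + 50 = 29 November 2025; done 1 November 2025, which is between those dates.
(3) due by 25 November 2025 + 73 days = 6 February 2026; completed 5 February 2026, before the deadline.
(4) permitted from 5 February 2026 + 7 days = 12 February 2026 onward; done 15 February 2026, after the minimum wait.
(5) permitted from 15 February 2026 + 20 days = 7 March 2026 onward; 10 March 2026 is on or after that date.
(6) due by 10 March 2026 + 82 days = 31 May 2026; done 2 June 2026 — 2 days late.
The analysis stops there.

Step 6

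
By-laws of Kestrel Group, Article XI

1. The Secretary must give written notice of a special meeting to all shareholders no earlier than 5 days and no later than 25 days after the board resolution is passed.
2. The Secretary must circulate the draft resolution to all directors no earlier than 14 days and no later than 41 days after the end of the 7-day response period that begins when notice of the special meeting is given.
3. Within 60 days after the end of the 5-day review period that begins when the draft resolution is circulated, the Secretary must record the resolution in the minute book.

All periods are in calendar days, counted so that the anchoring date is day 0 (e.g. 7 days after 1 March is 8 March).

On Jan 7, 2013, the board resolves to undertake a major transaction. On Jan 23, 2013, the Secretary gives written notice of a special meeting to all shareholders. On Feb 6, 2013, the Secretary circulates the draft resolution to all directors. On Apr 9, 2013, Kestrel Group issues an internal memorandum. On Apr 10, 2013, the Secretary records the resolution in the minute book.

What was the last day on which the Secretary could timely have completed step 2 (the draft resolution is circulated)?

Notice of the special meeting is given on Jan 23, 2013; the 7-day response period therefore ends Jan 30, 2013, and step 2 runs from that date. The window is 14–41 days after Jan 30, 2013; it closes on Mar 12, 2013.

Mar 12, 2013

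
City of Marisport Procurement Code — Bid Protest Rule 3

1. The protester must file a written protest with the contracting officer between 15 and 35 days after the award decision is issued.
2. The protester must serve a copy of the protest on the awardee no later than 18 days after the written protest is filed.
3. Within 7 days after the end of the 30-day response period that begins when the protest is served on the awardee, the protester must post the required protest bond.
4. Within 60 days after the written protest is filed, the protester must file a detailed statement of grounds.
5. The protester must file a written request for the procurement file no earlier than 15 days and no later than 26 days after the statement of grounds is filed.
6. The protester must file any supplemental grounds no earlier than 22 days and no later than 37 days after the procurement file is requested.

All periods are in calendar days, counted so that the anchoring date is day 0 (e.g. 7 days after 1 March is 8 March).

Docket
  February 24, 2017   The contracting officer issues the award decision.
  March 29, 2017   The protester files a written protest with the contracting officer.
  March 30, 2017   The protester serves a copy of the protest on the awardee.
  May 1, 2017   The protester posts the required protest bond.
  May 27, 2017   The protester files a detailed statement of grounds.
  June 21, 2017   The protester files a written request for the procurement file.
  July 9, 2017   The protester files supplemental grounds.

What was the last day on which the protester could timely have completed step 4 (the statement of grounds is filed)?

May 28, 2017

Step 4 runs from March 29, 2017, when the written protest is filed. 60 days after March 29, 2017 is May 28, 2017.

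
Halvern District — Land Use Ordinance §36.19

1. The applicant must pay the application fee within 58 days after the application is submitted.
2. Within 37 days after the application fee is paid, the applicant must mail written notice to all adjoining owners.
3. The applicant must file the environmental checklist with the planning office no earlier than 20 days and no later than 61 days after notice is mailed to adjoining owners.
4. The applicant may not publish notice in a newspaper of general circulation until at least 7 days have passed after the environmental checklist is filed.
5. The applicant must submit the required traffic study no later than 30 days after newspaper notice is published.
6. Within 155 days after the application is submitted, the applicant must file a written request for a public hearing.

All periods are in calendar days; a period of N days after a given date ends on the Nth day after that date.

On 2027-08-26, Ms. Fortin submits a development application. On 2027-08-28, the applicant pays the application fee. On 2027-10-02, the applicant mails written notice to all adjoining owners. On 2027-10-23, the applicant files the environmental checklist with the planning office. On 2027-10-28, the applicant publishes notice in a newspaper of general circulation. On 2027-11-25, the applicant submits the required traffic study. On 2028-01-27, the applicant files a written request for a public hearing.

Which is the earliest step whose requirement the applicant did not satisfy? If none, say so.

Step 1: 58 days after 2027-08-26 (when the application is submitted) is 2027-10-23; 2027-08-28 is within that limit.
Step 2: 37 days after 2027-08-28 (when the application fee is paid) is 2027-10-04; 2027-10-02 is within that limit.
Step 3: the window is 20–61 days after 2027-10-02 (when notice is mailed to adjoining owners), so 2027-10-22 through 2027-12-02; done 2027-10-23, which is between those dates.
Step 4: the earliest permitted date is 7 days after 2027-10-23 (when the environmental checklist is filed), i.e. 2027-10-30; acted on 2027-10-28, 2 days prematurely.

Step 4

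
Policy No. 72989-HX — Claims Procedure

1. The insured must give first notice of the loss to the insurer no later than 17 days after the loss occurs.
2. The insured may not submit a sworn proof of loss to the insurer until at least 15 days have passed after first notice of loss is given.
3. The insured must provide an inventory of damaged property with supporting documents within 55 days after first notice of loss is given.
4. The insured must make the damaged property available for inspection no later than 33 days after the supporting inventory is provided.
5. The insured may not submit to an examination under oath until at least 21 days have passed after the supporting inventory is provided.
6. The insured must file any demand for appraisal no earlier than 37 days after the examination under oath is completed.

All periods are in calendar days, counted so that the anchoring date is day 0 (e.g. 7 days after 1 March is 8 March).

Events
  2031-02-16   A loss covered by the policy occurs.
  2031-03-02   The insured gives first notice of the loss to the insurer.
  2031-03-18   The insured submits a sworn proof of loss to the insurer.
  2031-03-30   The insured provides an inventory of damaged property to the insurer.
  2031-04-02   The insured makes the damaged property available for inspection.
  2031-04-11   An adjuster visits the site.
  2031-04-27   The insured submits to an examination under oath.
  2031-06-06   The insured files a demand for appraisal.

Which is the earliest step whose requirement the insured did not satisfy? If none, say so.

None — every step was satisfied

(1) due by 2031-02-16 + 17 days = 2031-03-05; done 2031-03-02 — timely.
(2) permitted from 2031-03-02 + 15 days = 2031-03-17 onward; done 2031-03-18, after the minimum wait.
(3) due by 2031-03-02 + 55 days = 2031-04-26; done 2031-03-30 — timely.
(4) due by 2031-03-30 + 33 days = 2031-05-02; 2031-04-02 is within that limit.
(5) permitted from 2031-03-30 + 21 days = 2031-04-20 onward; done 2031-04-27 — permitted.
(6) permitted from 2031-04-27 + 37 days = 2031-06-03 onward; done 2031-06-06 — permitted.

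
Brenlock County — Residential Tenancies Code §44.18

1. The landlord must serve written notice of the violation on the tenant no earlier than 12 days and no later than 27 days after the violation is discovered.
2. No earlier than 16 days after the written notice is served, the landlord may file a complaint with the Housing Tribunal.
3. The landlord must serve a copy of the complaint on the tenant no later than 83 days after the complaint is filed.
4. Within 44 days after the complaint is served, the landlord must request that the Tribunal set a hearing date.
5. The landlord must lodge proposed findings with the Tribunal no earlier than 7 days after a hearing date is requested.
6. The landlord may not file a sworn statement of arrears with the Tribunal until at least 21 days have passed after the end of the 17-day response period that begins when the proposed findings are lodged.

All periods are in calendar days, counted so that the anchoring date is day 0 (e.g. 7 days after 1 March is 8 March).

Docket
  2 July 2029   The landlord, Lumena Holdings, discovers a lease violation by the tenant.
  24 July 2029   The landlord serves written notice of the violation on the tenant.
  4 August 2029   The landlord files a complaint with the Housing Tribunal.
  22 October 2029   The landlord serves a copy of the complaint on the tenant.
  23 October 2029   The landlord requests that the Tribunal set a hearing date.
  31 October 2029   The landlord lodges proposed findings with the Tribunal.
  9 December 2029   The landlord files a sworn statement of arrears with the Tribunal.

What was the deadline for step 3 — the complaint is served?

Step 3 runs from 4 August 2029, when the complaint is filed. 83 days after 4 August 2029 is 26 October 2029.

26 October 2029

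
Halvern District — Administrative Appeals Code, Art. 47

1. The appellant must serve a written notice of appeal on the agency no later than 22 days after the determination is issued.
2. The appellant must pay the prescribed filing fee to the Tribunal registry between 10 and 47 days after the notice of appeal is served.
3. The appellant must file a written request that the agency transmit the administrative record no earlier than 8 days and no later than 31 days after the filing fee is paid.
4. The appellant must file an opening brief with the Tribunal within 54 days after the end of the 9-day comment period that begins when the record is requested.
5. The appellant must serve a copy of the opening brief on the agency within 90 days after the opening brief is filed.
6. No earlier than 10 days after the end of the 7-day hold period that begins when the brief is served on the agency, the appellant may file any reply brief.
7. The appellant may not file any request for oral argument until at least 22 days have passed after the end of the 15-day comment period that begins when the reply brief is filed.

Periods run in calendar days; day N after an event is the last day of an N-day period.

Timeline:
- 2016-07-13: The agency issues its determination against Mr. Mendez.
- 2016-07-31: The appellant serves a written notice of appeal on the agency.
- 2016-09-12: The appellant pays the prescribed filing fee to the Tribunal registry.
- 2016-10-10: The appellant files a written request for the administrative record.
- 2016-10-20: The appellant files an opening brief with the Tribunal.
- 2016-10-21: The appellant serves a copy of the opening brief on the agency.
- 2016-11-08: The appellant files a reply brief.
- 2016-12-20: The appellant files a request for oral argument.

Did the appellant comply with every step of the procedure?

Yes

(1) due by 2016-07-13 + 22 days = 2016-08-04; 2016-07-31 is within that limit.
(2) the permitted window runs from 2016-07-31 + 10 = 2016-08-10 to 2016-07-31 + 47 = 2016-09-16; done 2016-09-12 — within the window.
(3) the permitted window runs from 2016-09-12 + 8 = 2016-09-20 to 2016-09-12 + 31 = 2016-10-13; 2016-10-10 falls inside that range.
(4) due by 2016-10-19 + 54 days = 2016-12-12; done 2016-10-20 — timely.
(5) due by 2016-10-20 + 90 days = 2017-01-18; 2016-10-21 is within that limit.
(6) permitted from 2016-10-28 + 10 days = 2016-11-07 onward; 2016-11-08 is on or after that date.
(7) permitted from 2016-11-23 + 22 days = 2016-12-15 onward; done 2016-12-20, after the minimum wait.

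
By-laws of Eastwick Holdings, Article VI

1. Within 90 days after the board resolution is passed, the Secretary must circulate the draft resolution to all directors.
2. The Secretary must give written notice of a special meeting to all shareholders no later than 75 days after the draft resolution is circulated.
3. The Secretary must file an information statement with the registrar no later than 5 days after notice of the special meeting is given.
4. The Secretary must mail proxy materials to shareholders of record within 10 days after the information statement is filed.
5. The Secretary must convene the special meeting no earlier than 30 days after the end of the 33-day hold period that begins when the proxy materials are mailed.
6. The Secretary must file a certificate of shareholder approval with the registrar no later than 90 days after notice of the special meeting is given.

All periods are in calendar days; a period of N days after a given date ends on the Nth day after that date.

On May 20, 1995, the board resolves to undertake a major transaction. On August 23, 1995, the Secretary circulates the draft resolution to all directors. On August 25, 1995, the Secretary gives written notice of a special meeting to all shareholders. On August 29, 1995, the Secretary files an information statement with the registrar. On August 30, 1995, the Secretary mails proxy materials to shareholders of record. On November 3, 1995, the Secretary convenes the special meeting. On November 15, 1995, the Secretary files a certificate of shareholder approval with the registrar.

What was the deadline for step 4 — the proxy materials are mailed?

Step 4 runs from August 29, 1995, when the information statement is filed. 10 days after August 29, 1995 is September 8, 1995.

September 8, 1995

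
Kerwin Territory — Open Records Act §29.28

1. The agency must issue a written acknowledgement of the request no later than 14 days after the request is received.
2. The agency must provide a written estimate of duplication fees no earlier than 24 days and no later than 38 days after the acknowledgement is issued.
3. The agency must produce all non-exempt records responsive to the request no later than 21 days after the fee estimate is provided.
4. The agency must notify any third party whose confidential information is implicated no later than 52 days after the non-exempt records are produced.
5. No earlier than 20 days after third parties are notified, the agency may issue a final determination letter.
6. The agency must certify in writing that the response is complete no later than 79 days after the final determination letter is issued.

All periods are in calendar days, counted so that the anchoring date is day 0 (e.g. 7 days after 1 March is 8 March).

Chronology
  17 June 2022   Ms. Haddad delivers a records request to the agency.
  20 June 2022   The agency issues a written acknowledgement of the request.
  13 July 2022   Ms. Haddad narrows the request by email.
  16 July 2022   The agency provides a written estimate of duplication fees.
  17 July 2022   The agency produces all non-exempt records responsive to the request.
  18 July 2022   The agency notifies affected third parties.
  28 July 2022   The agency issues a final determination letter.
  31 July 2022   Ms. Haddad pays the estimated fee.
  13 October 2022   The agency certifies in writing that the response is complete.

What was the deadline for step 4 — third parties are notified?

7 September 2022

Step 4 runs from 17 July 2022, when the non-exempt records are produced. 52 days after 17 July 2022 is 7 September 2022.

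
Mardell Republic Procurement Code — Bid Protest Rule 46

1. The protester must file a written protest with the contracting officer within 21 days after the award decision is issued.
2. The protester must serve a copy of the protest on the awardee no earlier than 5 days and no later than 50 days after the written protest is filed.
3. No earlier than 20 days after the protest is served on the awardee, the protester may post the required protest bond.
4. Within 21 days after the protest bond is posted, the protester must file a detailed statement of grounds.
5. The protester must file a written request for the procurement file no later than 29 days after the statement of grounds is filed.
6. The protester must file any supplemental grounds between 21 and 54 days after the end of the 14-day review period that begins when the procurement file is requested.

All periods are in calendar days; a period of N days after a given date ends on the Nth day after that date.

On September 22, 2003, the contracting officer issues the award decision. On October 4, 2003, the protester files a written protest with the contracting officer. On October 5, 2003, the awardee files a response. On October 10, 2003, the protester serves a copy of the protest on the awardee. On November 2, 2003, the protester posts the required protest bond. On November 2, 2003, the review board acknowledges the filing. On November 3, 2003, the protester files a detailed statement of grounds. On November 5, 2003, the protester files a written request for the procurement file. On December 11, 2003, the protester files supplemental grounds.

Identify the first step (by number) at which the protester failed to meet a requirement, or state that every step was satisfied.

Step 1 — counting 21 days from September 22, 2003 (when the award decision is issued) gives a deadline of October 13, 2003; done October 4, 2003 — timely.
Step 2 — 5 and 50 days from October 4, 2003 (when the written protest is filed) are October 9, 2003 and November 23, 2003 respectively; done October 10, 2003 — within the window.
Step 3 — must wait 20 days from October 10, 2003 (when the protest is served on the awardee), so not before October 30, 2003; done November 2, 2003, after the minimum wait.
Step 4 — counting 21 days from November 2, 2003 (when the protest bond is posted) gives a deadline of November 23, 2003; November 3, 2003 is within that limit.
Step 5 — counting 29 days from November 3, 2003 (when the statement of grounds is filed) gives a deadline of December 2, 2003; November 5, 2003 is within that limit.
Step 6 — 21 and 54 days from November 19, 2003 (end of the 14-day review period, which began when the procurement file is requested on November 5, 2003) are December 10, 2003 and January 12, 2004 respectively; December 11, 2003 falls inside that range.

None — every step was satisfied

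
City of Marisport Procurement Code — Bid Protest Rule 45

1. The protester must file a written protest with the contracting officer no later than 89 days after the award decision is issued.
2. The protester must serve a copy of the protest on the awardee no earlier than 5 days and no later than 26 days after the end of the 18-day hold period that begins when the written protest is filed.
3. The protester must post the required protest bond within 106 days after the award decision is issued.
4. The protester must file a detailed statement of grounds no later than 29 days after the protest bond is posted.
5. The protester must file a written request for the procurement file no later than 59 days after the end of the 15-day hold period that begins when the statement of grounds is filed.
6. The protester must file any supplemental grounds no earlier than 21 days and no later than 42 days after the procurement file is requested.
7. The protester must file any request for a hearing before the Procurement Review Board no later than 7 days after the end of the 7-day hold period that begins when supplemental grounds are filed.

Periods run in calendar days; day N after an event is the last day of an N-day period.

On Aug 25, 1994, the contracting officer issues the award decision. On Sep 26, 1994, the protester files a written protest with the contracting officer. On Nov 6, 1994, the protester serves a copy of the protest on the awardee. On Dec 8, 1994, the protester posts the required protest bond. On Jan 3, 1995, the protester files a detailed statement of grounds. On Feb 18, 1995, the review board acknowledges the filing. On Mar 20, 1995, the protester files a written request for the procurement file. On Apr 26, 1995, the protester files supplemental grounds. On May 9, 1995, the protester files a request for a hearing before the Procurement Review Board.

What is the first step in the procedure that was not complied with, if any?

Step 5

Step 1: 89 days after Aug 25, 1994 (when the award decision is issued) is Nov 22, 1994; Sep 26, 1994 is within that limit.
Step 2: the window is 5–26 days after Oct 14, 1994 (end of the 18-day hold period, which began when the written protest is filed on Sep 26, 1994), so Oct 19, 1994 through Nov 9, 1994; done Nov 6, 1994 — within the window.
Step 3: 106 days after Aug 25, 1994 (when the award decision is issued) is Dec 9, 1994; completed Dec 8, 1994, before the deadline.
Step 4: 29 days after Dec 8, 1994 (when the protest bond is posted) is Jan 6, 1995; Jan 3, 1995 is within that limit.
Step 5: 59 days after Jan 18, 1995 (end of the 15-day hold period, which began when the statement of grounds is filed on Jan 3, 1995) is Mar 18, 1995; not done until Mar 20, 1995, 2 days after the deadline.
The procedure was therefore not followed at step 5.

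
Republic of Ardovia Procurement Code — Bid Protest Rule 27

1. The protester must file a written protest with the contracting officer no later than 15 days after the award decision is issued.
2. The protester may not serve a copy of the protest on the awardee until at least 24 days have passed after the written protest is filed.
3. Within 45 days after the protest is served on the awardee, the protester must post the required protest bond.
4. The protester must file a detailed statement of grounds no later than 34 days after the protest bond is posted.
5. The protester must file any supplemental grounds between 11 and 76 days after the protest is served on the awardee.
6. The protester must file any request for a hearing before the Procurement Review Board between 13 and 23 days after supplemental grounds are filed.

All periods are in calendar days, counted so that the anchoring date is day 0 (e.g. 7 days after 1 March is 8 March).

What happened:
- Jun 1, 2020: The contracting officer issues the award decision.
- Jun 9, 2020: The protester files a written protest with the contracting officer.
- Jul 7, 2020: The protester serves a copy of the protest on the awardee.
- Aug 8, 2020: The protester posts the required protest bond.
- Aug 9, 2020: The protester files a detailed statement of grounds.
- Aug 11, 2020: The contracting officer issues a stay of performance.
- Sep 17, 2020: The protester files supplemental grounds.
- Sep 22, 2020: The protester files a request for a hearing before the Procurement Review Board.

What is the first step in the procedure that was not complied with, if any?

(1) due by Jun 1, 2020 + 15 days = Jun 16, 2020; Jun 9, 2020 is within that limit.
(2) permitted from Jun 9, 2020 + 24 days = Jul 3, 2020 onward; done Jul 7, 2020 — permitted.
(3) due by Jul 7, 2020 + 45 days = Aug 21, 2020; completed Aug 8, 2020, before the deadline.
(4) due by Aug 8, 2020 + 34 days = Sep 11, 2020; done Aug 9, 2020 — timely.
(5) the permitted window runs from Jul 7, 2020 + 11 = Jul 18, 2020 to Jul 7, 2020 + 76 = Sep 21, 2020; Sep 17, 2020 falls inside that range.
(6) the permitted window runs from Sep 17, 2020 + 13 = Sep 30, 2020 to Sep 17, 2020 + 23 = Oct 10, 2020; done Sep 22, 2020 — 8 days before the window opened.
The analysis stops there.

Step 6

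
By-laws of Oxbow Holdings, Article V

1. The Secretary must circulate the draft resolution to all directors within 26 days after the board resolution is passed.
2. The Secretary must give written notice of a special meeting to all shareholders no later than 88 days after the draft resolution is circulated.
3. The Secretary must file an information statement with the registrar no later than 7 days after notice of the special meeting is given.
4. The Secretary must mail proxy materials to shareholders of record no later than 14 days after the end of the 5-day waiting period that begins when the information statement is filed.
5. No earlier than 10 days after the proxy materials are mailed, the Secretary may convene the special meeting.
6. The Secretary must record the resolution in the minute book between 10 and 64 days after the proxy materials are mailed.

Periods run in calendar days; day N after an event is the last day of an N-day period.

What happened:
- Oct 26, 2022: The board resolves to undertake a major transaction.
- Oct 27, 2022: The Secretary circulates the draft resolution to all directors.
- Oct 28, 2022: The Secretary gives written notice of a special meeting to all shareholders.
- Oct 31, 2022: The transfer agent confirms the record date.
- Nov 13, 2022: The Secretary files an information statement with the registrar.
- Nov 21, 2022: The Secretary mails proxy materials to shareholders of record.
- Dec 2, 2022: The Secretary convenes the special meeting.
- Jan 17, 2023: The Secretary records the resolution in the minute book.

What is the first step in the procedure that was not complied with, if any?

Step 3

Step 1 — counting 26 days from Oct 26, 2022 (when the board resolution is passed) gives a deadline of Nov 21, 2022; completed Oct 27, 2022, before the deadline.
Step 2 — counting 88 days from Oct 27, 2022 (when the draft resolution is circulated) gives a deadline of Jan 23, 2023; done Oct 28, 2022 — timely.
Step 3 — counting 7 days from Oct 28, 2022 (when notice of the special meeting is given) gives a deadline of Nov 4, 2022; done Nov 13, 2022 — 9 days late.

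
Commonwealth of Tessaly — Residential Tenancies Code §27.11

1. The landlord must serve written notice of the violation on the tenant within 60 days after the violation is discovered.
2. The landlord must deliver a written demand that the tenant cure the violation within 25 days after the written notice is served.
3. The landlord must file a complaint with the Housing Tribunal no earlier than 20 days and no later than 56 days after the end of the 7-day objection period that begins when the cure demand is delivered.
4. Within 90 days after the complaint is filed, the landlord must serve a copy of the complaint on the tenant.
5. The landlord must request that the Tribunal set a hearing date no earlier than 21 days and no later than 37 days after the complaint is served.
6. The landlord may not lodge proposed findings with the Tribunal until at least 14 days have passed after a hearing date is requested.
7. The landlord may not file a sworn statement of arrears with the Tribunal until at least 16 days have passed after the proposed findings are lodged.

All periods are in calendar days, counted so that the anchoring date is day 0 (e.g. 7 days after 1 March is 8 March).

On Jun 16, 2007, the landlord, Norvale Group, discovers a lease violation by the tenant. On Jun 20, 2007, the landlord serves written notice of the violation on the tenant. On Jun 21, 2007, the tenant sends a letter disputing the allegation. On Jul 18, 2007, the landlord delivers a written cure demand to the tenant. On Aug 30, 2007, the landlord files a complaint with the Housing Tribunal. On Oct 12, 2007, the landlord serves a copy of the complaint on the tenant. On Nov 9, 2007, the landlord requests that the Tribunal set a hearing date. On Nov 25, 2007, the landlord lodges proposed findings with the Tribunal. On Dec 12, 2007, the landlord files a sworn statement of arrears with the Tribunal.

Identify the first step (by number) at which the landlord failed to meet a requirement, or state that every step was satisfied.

Step 2

Step 1 — counting 60 days from Jun 16, 2007 (when the violation is discovered) gives a deadline of Aug 15, 2007; completed Jun 20, 2007, before the deadline.
Step 2 — counting 25 days from Jun 20, 2007 (when the written notice is served) gives a deadline of Jul 15, 2007; not done until Jul 18, 2007, 3 days after the deadline.
Later steps need not be reached.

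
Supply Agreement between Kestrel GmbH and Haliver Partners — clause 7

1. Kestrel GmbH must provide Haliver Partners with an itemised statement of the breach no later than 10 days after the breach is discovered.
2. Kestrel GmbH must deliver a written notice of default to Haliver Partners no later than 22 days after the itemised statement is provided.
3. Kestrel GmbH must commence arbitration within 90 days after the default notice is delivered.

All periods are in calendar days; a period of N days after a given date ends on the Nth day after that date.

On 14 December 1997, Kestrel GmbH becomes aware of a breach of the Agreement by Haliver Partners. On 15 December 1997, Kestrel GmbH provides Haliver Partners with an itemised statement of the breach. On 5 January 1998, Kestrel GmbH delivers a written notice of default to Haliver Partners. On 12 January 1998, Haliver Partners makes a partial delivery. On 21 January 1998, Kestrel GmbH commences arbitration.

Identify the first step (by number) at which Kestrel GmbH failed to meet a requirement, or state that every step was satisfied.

Step 1 — counting 10 days from 14 December 1997 (when the breach is discovered) gives a deadline of 24 December 1997; 15 December 1997 is within that limit.
Step 2 — counting 22 days from 15 December 1997 (when the itemised statement is provided) gives a deadline of 6 January 1998; 5 January 1998 is within that limit.
Step 3 — counting 90 days from 5 January 1998 (when the default notice is delivered) gives a deadline of 5 April 1998; done 21 January 1998 — timely.

None — every step was satisfied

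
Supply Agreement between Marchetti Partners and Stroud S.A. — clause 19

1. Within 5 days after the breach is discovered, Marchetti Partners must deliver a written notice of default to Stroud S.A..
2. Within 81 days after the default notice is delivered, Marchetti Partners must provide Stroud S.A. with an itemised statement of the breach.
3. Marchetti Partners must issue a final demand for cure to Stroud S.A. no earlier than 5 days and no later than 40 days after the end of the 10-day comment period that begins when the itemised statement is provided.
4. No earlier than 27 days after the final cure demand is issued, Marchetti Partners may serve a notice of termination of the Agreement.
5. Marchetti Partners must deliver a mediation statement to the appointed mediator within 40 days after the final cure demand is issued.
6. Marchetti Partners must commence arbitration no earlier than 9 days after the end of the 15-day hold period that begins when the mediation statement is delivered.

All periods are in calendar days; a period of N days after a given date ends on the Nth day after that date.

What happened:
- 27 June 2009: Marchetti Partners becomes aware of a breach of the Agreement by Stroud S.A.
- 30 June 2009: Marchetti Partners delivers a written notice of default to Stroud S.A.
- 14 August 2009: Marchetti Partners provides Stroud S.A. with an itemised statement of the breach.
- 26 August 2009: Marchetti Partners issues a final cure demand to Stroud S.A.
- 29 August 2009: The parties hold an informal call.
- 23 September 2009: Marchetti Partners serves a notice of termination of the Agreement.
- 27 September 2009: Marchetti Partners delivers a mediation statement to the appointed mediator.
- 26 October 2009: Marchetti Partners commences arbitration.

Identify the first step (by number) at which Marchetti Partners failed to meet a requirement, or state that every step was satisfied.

Step 1: 5 days after 27 June 2009 (when the breach is discovered) is 2 July 2009; completed 30 June 2009, before the deadline.
Step 2: 81 days after 30 June 2009 (when the default notice is delivered) is 19 September 2009; 14 August 2009 is within that limit.
Step 3: the window is 5–40 days after 24 August 2009 (end of the 10-day comment period, which began when the itemised statement is provided on 14 August 2009), so 29 August 2009 through 3 October 2009; 26 August 2009 is 3 days too early.

Step 3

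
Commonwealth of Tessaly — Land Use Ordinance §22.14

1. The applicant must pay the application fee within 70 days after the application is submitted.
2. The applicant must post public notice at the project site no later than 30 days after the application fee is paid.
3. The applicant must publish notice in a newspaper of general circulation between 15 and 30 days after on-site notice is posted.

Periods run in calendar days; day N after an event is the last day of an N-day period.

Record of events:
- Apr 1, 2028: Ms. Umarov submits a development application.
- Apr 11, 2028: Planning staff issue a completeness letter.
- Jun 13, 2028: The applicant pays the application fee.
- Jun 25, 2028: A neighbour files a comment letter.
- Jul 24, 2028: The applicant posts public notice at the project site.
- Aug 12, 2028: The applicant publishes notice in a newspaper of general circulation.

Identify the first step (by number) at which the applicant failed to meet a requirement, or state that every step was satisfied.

Step 1

(1) due by Apr 1, 2028 + 70 days = Jun 10, 2028; Jun 13, 2028 misses that deadline by 3 days.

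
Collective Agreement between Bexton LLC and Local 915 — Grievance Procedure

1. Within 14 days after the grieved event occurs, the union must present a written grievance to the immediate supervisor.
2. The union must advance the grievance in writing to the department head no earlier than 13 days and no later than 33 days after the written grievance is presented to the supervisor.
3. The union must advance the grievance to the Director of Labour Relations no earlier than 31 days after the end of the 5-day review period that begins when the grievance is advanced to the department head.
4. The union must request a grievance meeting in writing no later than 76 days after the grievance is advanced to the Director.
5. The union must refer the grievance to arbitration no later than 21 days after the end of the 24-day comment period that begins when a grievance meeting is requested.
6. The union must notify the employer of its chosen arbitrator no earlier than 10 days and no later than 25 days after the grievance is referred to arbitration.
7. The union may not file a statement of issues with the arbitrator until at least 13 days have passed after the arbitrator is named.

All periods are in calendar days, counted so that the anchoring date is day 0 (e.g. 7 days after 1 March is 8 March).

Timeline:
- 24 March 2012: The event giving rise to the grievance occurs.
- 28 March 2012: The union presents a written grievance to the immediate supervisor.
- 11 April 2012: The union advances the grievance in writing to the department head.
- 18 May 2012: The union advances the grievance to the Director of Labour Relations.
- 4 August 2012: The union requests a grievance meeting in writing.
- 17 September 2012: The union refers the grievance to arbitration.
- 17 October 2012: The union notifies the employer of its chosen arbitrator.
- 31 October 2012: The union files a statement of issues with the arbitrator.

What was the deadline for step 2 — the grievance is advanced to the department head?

Step 2 runs from 28 March 2012, when the written grievance is presented to the supervisor. The window is 13–33 days after 28 March 2012; it closes on 30 April 2012.

30 April 2012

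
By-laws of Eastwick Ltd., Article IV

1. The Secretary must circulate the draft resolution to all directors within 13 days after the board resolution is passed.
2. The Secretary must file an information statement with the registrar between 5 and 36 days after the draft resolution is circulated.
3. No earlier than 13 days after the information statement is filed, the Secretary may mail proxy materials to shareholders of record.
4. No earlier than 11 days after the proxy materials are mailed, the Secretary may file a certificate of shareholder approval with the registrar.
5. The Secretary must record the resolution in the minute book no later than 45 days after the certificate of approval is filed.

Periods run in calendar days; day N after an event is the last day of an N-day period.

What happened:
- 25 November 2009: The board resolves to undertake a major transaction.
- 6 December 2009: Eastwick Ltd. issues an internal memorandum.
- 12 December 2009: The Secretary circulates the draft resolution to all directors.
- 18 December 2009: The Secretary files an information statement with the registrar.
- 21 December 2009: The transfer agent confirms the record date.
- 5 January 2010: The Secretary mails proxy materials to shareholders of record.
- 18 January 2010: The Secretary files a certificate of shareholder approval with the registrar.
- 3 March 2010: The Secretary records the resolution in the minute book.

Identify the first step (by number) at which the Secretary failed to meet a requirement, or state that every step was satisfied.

Step 1

Step 1: 13 days after 25 November 2009 (when the board resolution is passed) is 8 December 2009; not done until 12 December 2009, 4 days after the deadline.
No need to go further; step 1 was not satisfied.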